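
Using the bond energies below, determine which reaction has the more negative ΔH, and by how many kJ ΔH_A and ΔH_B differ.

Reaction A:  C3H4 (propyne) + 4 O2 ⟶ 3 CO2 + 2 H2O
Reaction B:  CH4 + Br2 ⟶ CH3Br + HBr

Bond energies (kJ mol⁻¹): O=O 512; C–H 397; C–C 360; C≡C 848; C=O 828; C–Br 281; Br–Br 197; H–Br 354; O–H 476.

Reaction A, by 1987 kJ

Reaction A:
  Bonds broken (reactants):
    C≡C: 1 × 848 = 848
    C–C: 1 × 360 = 360
    C–H: 4 × 397 = 1588
    O=O: 4 × 512 = 2048
    Σ(broken) = 4844 kJ
  Bonds formed (products):
    C=O: 6 × 828 = 4968
    O–H: 4 × 476 = 1904
    Σ(formed) = 6872 kJ
  ΔH_A = 4844 − 6872 = −2028 kJ
Reaction B:
  Bonds broken (reactants):
    Br–Br: 1 × 197 = 197
    C–H: 4 × 397 = 1588
    Σ(broken) = 1785 kJ
  Bonds formed (products):
    C–Br: 1 × 281 = 281
    C–H: 3 × 397 = 1191
    H–Br: 1 × 354 = 354
    Σ(formed) = 1826 kJ
  ΔH_B = 1785 − 1826 = −41 kJ
ΔH_A − ΔH_B = −1987 kJ, so reaction A has the more negative ΔH; |ΔH_A − ΔH_B| = 1987 kJ.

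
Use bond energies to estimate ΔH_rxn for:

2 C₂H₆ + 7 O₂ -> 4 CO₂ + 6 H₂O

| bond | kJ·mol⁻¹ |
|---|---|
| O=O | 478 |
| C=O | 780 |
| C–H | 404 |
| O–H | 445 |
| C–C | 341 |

Bonds broken (reactants):
  C–C: 2 × 341 = 682
  C–H: 12 × 404 = 4848
  O=O: 7 × 478 = 3346
  Σ(broken) = 8876 kJ
Bonds formed (products):
  C=O: 8 × 780 = 6240
  O–H: 12 × 445 = 5340
  Σ(formed) = 11580 kJ
ΔH = Σ(broken) − Σ(formed) = 8876 − 11580 = −2704 kJ

ΔH ≈ −2704 kJ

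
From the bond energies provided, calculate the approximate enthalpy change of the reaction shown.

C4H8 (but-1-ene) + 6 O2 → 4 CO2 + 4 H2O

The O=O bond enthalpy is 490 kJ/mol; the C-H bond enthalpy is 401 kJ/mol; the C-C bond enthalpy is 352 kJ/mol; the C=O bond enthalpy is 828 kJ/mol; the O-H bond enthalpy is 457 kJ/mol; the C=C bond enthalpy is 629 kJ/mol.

ΔH ≈ −2799 kJ

Bonds broken (reactants):
  C-C: 2 × 352 = 704
  C-H: 8 × 401 = 3208
  C=C: 1 × 629 = 629
  O=O: 6 × 490 = 2940
  Σ(broken) = 7481 kJ
Bonds formed (products):
  C=O: 8 × 828 = 6624
  O-H: 8 × 457 = 3656
  Σ(formed) = 10280 kJ
ΔH = Σ(broken) − Σ(formed) = 7481 − 10280 = −2799 kJ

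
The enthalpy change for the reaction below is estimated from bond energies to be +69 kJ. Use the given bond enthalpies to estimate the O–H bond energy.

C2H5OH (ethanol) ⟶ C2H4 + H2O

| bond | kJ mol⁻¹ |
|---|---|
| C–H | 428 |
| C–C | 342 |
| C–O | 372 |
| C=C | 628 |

D(O–H) ≈ 445 kJ/mol

Let D be the O–H bond energy.
Σ(broken) = 1×342 + 5×428 + 1×372 + 1×D = 2854 + D
Σ(formed) = 4×428 + 1×628 + 2×D = 2340 + 2D
ΔH = Σ(broken) − Σ(formed) = (2854 + D) − (2340 + 2D) = +514 − D
Setting this equal to +69 kJ gives D = 445 kJ/mol.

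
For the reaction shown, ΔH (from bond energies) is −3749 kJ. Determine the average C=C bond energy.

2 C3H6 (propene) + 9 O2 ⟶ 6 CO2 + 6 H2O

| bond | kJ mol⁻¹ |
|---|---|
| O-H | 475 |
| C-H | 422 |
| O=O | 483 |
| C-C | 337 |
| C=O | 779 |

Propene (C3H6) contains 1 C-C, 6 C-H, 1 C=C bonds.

Let D be the C=C bond energy.
Σ(broken) = 2×337 + 12×422 + 2×D + 9×483 = 10085 + 2D
Σ(formed) = 12×779 + 12×475 = 15048
ΔH = Σ(broken) − Σ(formed) = (10085 + 2D) − (15048) = −4963 + 2D
Setting this equal to −3749 kJ gives 2D = 1214, so D = 607 kJ/mol.

D(C=C) ≈ 607 kJ/mol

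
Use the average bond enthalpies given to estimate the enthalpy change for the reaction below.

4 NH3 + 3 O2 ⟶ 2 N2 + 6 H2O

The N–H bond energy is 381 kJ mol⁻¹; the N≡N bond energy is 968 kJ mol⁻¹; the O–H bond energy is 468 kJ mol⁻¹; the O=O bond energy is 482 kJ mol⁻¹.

Bonds broken (reactants):
  N–H: 12 × 381 = 4572
  O=O: 3 × 482 = 1446
  Σ(broken) = 6018 kJ
Bonds formed (products):
  N≡N: 2 × 968 = 1936
  O–H: 12 × 468 = 5616
  Σ(formed) = 7552 kJ
ΔH = Σ(broken) − Σ(formed) = 6018 − 7552 = −1534 kJ

ΔH ≈ −1534 kJ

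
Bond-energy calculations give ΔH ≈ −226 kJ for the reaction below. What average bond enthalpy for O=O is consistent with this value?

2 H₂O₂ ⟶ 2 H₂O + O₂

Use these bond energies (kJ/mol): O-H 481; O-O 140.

D(O=O) ≈ 506 kJ/mol

Let D be the O=O bond energy.
Σ(broken) = 4×481 + 2×140 = 2204
Σ(formed) = 4×481 + 1×D = 1924 + D
ΔH = Σ(broken) − Σ(formed) = (2204) − (1924 + D) = +280 − D
Setting this equal to −226 kJ gives D = 506 kJ/mol.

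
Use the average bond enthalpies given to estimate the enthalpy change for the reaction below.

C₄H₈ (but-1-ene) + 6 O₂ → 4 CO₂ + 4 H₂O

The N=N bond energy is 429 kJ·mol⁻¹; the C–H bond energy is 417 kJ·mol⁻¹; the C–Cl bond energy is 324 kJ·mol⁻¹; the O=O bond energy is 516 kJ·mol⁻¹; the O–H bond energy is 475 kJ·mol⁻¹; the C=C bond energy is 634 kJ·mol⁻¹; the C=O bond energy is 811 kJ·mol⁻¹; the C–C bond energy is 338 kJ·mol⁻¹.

Bonds broken (reactants):
  C–C: 2 × 338 = 676
  C–H: 8 × 417 = 3336
  C=C: 1 × 634 = 634
  O=O: 6 × 516 = 3096
  Σ(broken) = 7742 kJ
Bonds formed (products):
  C=O: 8 × 811 = 6488
  O–H: 8 × 475 = 3800
  Σ(formed) = 10288 kJ
ΔH = Σ(broken) − Σ(formed) = 7742 − 10288 = −2546 kJ

ΔH ≈ −2546 kJ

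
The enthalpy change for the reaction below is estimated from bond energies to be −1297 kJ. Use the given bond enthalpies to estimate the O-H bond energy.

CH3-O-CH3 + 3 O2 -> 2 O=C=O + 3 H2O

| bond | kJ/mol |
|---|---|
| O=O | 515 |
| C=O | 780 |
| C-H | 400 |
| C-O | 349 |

D(O-H) ≈ 470 kJ/mol

Let D be the O-H bond energy.
Σ(broken) = 6×400 + 2×349 + 3×515 = 4643
Σ(formed) = 4×780 + 6×D = 3120 + 6D
ΔH = Σ(broken) − Σ(formed) = (4643) − (3120 + 6D) = +1523 − 6D
Setting this equal to −1297 kJ gives 6D = 2820, so D = 470 kJ/mol.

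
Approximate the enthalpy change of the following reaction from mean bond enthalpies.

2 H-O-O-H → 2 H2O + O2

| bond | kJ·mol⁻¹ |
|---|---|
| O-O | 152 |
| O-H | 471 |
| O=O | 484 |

ΔH ≈ −180 kJ

Bonds broken (reactants):
  O-H: 4 × 471 = 1884
  O-O: 2 × 152 = 304
  Σ(broken) = 2188 kJ
Bonds formed (products):
  O-H: 4 × 471 = 1884
  O=O: 1 × 484 = 484
  Σ(formed) = 2368 kJ
ΔH = Σ(broken) − Σ(formed) = 2188 − 2368 = −180 kJ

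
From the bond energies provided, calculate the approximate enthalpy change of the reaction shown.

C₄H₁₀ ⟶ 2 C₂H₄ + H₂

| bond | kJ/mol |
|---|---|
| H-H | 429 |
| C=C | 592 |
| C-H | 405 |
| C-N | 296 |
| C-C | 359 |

Bonds broken (reactants):
  C-C: 3 × 359 = 1077
  C-H: 10 × 405 = 4050
  Σ(broken) = 5127 kJ
Bonds formed (products):
  C-H: 8 × 405 = 3240
  C=C: 2 × 592 = 1184
  H-H: 1 × 429 = 429
  Σ(formed) = 4853 kJ
ΔH = Σ(broken) − Σ(formed) = 5127 − 4853 = +274 kJ

ΔH ≈ +274 kJ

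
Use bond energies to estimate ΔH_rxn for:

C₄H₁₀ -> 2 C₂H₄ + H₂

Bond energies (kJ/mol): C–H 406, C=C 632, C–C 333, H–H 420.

Bonds broken (reactants):
  C–C: 3 × 333 = 999
  C–H: 10 × 406 = 4060
  Σ(broken) = 5059 kJ
Bonds formed (products):
  C–H: 8 × 406 = 3248
  C=C: 2 × 632 = 1264
  H–H: 1 × 420 = 420
  Σ(formed) = 4932 kJ
ΔH = Σ(broken) − Σ(formed) = 5059 − 4932 = +127 kJ

ΔH ≈ +127 kJ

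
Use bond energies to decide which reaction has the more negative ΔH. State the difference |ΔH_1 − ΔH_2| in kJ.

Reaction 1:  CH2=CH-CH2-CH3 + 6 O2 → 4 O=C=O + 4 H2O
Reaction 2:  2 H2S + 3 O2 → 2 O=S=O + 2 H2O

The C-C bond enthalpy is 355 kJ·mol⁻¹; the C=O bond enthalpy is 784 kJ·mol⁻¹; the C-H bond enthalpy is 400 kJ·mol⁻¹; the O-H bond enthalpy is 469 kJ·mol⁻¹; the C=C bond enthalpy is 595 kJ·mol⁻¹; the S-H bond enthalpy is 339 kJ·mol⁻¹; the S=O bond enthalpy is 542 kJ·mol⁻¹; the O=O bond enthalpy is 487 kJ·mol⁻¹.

Reaction 1, by 1370 kJ

Reaction 1:
  Bonds broken (reactants):
    C-C: 2 × 355 = 710
    C-H: 8 × 400 = 3200
    C=C: 1 × 595 = 595
    O=O: 6 × 487 = 2922
    Σ(broken) = 7427 kJ
  Bonds formed (products):
    C=O: 8 × 784 = 6272
    O-H: 8 × 469 = 3752
    Σ(formed) = 10024 kJ
  ΔH_1 = 7427 − 10024 = −2597 kJ
Reaction 2:
  Bonds broken (reactants):
    O=O: 3 × 487 = 1461
    S-H: 4 × 339 = 1356
    Σ(broken) = 2817 kJ
  Bonds formed (products):
    O-H: 4 × 469 = 1876
    S=O: 4 × 542 = 2168
    Σ(formed) = 4044 kJ
  ΔH_2 = 2817 − 4044 = −1227 kJ
ΔH_1 − ΔH_2 = −1370 kJ, so reaction 1 has the more negative ΔH; |ΔH_1 − ΔH_2| = 1370 kJ.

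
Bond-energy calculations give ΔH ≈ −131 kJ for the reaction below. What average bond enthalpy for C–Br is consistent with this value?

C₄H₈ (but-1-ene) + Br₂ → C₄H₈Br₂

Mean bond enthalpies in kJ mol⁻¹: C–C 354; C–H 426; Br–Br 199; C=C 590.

D(C–Br) ≈ 283 kJ/mol

Let D be the C–Br bond energy.
Σ(broken) = 1×199 + 2×354 + 8×426 + 1×590 = 4905
Σ(formed) = 2×D + 3×354 + 8×426 = 4470 + 2D
ΔH = Σ(broken) − Σ(formed) = (4905) − (4470 + 2D) = +435 − 2D
Setting this equal to −131 kJ gives 2D = 566, so D = 283 kJ/mol.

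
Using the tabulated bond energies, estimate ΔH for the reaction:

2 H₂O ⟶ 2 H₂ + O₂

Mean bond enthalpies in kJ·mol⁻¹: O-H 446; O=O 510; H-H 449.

Bonds broken (reactants):
  O-H: 4 × 446 = 1784
  Σ(broken) = 1784 kJ
Bonds formed (products):
  H-H: 2 × 449 = 898
  O=O: 1 × 510 = 510
  Σ(formed) = 1408 kJ
ΔH = Σ(broken) − Σ(formed) = 1784 − 1408 = +376 kJ

ΔH ≈ +376 kJ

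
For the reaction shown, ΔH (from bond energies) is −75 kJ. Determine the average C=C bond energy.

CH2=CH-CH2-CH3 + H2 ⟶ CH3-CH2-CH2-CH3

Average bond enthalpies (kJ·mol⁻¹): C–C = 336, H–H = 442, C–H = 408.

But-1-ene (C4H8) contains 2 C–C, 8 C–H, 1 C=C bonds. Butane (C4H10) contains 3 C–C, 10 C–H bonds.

D(C=C) ≈ 635 kJ/mol

Let D be the C=C bond energy.
Σ(broken) = 2×336 + 8×408 + 1×D + 1×442 = 4378 + D
Σ(formed) = 3×336 + 10×408 = 5088
ΔH = Σ(broken) − Σ(formed) = (4378 + D) − (5088) = −710 + D
Setting this equal to −75 kJ gives D = 635 kJ/mol.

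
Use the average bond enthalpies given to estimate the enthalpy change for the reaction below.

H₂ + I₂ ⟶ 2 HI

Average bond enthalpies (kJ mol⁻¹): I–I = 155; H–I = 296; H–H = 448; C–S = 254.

ΔH ≈ +11 kJ

Bonds broken (reactants):
  H–H: 1 × 448 = 448
  I–I: 1 × 155 = 155
  Σ(broken) = 603 kJ
Bonds formed (products):
  H–I: 2 × 296 = 592
  Σ(formed) = 592 kJ
ΔH = Σ(broken) − Σ(formed) = 603 − 592 = +11 kJ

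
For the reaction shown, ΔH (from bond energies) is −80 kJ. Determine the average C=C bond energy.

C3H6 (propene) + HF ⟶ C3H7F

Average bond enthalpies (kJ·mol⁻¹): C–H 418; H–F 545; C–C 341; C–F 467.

D(C=C) ≈ 601 kJ/mol

Let D be the C=C bond energy.
Σ(broken) = 1×341 + 6×418 + 1×D + 1×545 = 3394 + D
Σ(formed) = 2×341 + 1×467 + 7×418 = 4075
ΔH = Σ(broken) − Σ(formed) = (3394 + D) − (4075) = −681 + D
Setting this equal to −80 kJ gives D = 601 kJ/mol.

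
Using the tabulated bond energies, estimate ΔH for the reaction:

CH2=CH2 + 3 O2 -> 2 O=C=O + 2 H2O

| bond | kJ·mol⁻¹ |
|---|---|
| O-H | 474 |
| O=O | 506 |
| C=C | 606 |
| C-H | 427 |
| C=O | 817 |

ΔH ≈ −1332 kJ

Bonds broken (reactants):
  C-H: 4 × 427 = 1708
  C=C: 1 × 606 = 606
  O=O: 3 × 506 = 1518
  Σ(broken) = 3832 kJ
Bonds formed (products):
  C=O: 4 × 817 = 3268
  O-H: 4 × 474 = 1896
  Σ(formed) = 5164 kJ
ΔH = Σ(broken) − Σ(formed) = 3832 − 5164 = −1332 kJ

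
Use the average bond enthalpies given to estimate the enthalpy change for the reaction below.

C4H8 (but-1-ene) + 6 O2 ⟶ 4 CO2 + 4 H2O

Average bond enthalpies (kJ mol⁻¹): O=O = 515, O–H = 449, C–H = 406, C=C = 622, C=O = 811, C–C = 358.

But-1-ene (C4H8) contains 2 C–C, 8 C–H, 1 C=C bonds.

Bonds broken (reactants):
  C–C: 2 × 358 = 716
  C–H: 8 × 406 = 3248
  C=C: 1 × 622 = 622
  O=O: 6 × 515 = 3090
  Σ(broken) = 7676 kJ
Bonds formed (products):
  C=O: 8 × 811 = 6488
  O–H: 8 × 449 = 3592
  Σ(formed) = 10080 kJ
ΔH = Σ(broken) − Σ(formed) = 7676 − 10080 = −2404 kJ

ΔH ≈ −2404 kJ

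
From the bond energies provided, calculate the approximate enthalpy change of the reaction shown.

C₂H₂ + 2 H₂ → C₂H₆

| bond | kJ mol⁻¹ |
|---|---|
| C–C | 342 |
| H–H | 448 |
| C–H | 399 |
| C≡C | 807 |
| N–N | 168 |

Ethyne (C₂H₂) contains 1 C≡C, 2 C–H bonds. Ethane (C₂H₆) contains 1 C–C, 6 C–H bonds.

Bonds broken (reactants):
  C≡C: 1 × 807 = 807
  C–H: 2 × 399 = 798
  H–H: 2 × 448 = 896
  Σ(broken) = 2501 kJ
Bonds formed (products):
  C–C: 1 × 342 = 342
  C–H: 6 × 399 = 2394
  Σ(formed) = 2736 kJ
ΔH = Σ(broken) − Σ(formed) = 2501 − 2736 = −235 kJ

ΔH ≈ −235 kJ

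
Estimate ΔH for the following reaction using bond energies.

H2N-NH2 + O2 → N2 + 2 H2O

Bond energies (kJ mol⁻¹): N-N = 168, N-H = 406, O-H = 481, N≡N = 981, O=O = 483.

Bonds broken (reactants):
  N-H: 4 × 406 = 1624
  N-N: 1 × 168 = 168
  O=O: 1 × 483 = 483
  Σ(broken) = 2275 kJ
Bonds formed (products):
  N≡N: 1 × 981 = 981
  O-H: 4 × 481 = 1924
  Σ(formed) = 2905 kJ
ΔH = Σ(broken) − Σ(formed) = 2275 − 2905 = −630 kJ

ΔH ≈ −630 kJ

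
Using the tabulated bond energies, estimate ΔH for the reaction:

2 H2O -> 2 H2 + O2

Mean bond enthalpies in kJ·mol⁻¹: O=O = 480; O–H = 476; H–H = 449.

ΔH ≈ +526 kJ

Bonds broken (reactants):
  O–H: 4 × 476 = 1904
  Σ(broken) = 1904 kJ
Bonds formed (products):
  H–H: 2 × 449 = 898
  O=O: 1 × 480 = 480
  Σ(formed) = 1378 kJ
ΔH = Σ(broken) − Σ(formed) = 1904 − 1378 = +526 kJ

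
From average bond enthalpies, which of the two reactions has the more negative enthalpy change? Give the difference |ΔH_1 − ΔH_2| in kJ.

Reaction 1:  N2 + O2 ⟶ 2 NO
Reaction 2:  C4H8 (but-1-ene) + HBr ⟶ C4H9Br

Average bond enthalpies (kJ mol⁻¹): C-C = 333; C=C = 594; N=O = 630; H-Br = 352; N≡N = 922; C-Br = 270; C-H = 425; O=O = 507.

Reaction 1:
  Bonds broken (reactants):
    N≡N: 1 × 922 = 922
    O=O: 1 × 507 = 507
    Σ(broken) = 1429 kJ
  Bonds formed (products):
    N=O: 2 × 630 = 1260
    Σ(formed) = 1260 kJ
  ΔH_1 = 1429 − 1260 = +169 kJ
Reaction 2:
  Bonds broken (reactants):
    C-C: 2 × 333 = 666
    C-H: 8 × 425 = 3400
    C=C: 1 × 594 = 594
    H-Br: 1 × 352 = 352
    Σ(broken) = 5012 kJ
  Bonds formed (products):
    C-Br: 1 × 270 = 270
    C-C: 3 × 333 = 999
    C-H: 9 × 425 = 3825
    Σ(formed) = 5094 kJ
  ΔH_2 = 5012 − 5094 = −82 kJ
ΔH_1 − ΔH_2 = +251 kJ, so reaction 2 has the more negative ΔH; |ΔH_1 − ΔH_2| = 251 kJ.

Reaction 2, by 251 kJ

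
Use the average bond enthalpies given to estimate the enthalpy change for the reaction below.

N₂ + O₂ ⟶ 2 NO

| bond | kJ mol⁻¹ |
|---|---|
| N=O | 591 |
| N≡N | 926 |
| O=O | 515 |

ΔH ≈ +259 kJ

Bonds broken (reactants):
  N≡N: 1 × 926 = 926
  O=O: 1 × 515 = 515
  Σ(broken) = 1441 kJ
Bonds formed (products):
  N=O: 2 × 591 = 1182
  Σ(formed) = 1182 kJ
ΔH = Σ(broken) − Σ(formed) = 1441 − 1182 = +259 kJ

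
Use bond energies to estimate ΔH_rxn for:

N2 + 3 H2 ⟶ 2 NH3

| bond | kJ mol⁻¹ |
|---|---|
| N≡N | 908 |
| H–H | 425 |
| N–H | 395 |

Bonds broken (reactants):
  H–H: 3 × 425 = 1275
  N≡N: 1 × 908 = 908
  Σ(broken) = 2183 kJ
Bonds formed (products):
  N–H: 6 × 395 = 2370
  Σ(formed) = 2370 kJ
ΔH = Σ(broken) − Σ(formed) = 2183 − 2370 = −187 kJ

ΔH ≈ −187 kJ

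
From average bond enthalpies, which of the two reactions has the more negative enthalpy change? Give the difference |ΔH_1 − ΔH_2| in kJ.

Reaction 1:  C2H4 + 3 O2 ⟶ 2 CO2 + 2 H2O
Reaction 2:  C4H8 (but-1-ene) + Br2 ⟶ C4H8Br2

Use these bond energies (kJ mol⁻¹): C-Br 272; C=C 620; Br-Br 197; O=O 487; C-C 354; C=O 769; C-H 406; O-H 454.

Reaction 1, by 1106 kJ

Reaction 1:
  Bonds broken (reactants):
    C-H: 4 × 406 = 1624
    C=C: 1 × 620 = 620
    O=O: 3 × 487 = 1461
    Σ(broken) = 3705 kJ
  Bonds formed (products):
    C=O: 4 × 769 = 3076
    O-H: 4 × 454 = 1816
    Σ(formed) = 4892 kJ
  ΔH_1 = 3705 − 4892 = −1187 kJ
Reaction 2:
  Bonds broken (reactants):
    Br-Br: 1 × 197 = 197
    C-C: 2 × 354 = 708
    C-H: 8 × 406 = 3248
    C=C: 1 × 620 = 620
    Σ(broken) = 4773 kJ
  Bonds formed (products):
    C-Br: 2 × 272 = 544
    C-C: 3 × 354 = 1062
    C-H: 8 × 406 = 3248
    Σ(formed) = 4854 kJ
  ΔH_2 = 4773 − 4854 = −81 kJ
ΔH_1 − ΔH_2 = −1106 kJ, so reaction 1 has the more negative ΔH; |ΔH_1 − ΔH_2| = 1106 kJ.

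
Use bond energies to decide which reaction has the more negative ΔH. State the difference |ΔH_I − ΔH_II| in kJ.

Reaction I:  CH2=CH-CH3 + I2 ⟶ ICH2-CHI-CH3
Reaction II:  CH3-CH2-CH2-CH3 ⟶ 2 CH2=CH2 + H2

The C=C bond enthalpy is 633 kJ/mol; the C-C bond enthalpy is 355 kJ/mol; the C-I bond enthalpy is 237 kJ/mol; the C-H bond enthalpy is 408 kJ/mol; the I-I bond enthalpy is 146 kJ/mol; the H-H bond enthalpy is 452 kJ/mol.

Reaction I, by 213 kJ

Reaction I:
  Bonds broken (reactants):
    C-C: 1 × 355 = 355
    C-H: 6 × 408 = 2448
    C=C: 1 × 633 = 633
    I-I: 1 × 146 = 146
    Σ(broken) = 3582 kJ
  Bonds formed (products):
    C-C: 2 × 355 = 710
    C-H: 6 × 408 = 2448
    C-I: 2 × 237 = 474
    Σ(formed) = 3632 kJ
  ΔH_I = 3582 − 3632 = −50 kJ
Reaction II:
  Bonds broken (reactants):
    C-C: 3 × 355 = 1065
    C-H: 10 × 408 = 4080
    Σ(broken) = 5145 kJ
  Bonds formed (products):
    C-H: 8 × 408 = 3264
    C=C: 2 × 633 = 1266
    H-H: 1 × 452 = 452
    Σ(formed) = 4982 kJ
  ΔH_II = 5145 − 4982 = +163 kJ
ΔH_I − ΔH_II = −213 kJ, so reaction I has the more negative ΔH; |ΔH_I − ΔH_II| = 213 kJ.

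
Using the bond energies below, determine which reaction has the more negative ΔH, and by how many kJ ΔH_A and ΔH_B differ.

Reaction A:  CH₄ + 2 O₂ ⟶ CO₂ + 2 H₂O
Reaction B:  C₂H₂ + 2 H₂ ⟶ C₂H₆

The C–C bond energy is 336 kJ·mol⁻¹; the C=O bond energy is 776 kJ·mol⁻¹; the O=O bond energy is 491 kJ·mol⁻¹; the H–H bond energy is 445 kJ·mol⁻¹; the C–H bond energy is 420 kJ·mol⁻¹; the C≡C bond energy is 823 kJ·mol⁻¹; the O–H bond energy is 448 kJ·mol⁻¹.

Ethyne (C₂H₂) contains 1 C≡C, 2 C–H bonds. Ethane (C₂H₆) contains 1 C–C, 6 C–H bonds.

Reaction A:
  Bonds broken (reactants):
    C–H: 4 × 420 = 1680
    O=O: 2 × 491 = 982
    Σ(broken) = 2662 kJ
  Bonds formed (products):
    C=O: 2 × 776 = 1552
    O–H: 4 × 448 = 1792
    Σ(formed) = 3344 kJ
  ΔH_A = 2662 − 3344 = −682 kJ
Reaction B:
  Bonds broken (reactants):
    C≡C: 1 × 823 = 823
    C–H: 2 × 420 = 840
    H–H: 2 × 445 = 890
    Σ(broken) = 2553 kJ
  Bonds formed (products):
    C–C: 1 × 336 = 336
    C–H: 6 × 420 = 2520
    Σ(formed) = 2856 kJ
  ΔH_B = 2553 − 2856 = −303 kJ
ΔH_A − ΔH_B = −379 kJ, so reaction A has the more negative ΔH; |ΔH_A − ΔH_B| = 379 kJ.

Reaction A, by 379 kJ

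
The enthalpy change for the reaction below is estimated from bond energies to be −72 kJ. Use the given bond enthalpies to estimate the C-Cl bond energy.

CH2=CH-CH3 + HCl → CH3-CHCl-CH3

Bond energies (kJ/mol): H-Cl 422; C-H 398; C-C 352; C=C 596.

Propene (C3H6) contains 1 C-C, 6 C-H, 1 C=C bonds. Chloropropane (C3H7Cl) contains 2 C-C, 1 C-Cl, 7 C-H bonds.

D(C-Cl) ≈ 340 kJ/mol

Let D be the C-Cl bond energy.
Σ(broken) = 1×352 + 6×398 + 1×596 + 1×422 = 3758
Σ(formed) = 2×352 + 1×D + 7×398 = 3490 + D
ΔH = Σ(broken) − Σ(formed) = (3758) − (3490 + D) = +268 − D
Setting this equal to −72 kJ gives D = 340 kJ/mol.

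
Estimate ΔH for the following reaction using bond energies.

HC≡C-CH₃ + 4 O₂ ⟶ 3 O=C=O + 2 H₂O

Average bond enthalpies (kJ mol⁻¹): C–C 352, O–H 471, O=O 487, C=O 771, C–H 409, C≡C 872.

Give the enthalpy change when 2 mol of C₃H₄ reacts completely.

ΔH = −3404 kJ

Bonds broken (reactants):
  C≡C: 1 × 872 = 872
  C–C: 1 × 352 = 352
  C–H: 4 × 409 = 1636
  O=O: 4 × 487 = 1948
  Σ(broken) = 4808 kJ
Bonds formed (products):
  C=O: 6 × 771 = 4626
  O–H: 4 × 471 = 1884
  Σ(formed) = 6510 kJ
ΔH = Σ(broken) − Σ(formed) = 4808 − 6510 = −1702 kJ
For 2× the reaction as written: 2 × (−1702) = −3404 kJ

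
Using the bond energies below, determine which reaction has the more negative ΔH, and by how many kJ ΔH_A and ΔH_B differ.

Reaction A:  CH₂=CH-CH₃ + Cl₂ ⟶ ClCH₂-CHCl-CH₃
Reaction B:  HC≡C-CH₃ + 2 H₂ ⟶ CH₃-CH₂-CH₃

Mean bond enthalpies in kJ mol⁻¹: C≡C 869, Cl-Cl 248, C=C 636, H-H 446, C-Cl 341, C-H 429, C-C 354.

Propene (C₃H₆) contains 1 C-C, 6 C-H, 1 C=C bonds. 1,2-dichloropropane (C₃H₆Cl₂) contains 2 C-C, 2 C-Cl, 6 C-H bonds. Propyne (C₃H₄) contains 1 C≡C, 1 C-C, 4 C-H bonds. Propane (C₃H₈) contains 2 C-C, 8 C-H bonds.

Reaction A:
  Bonds broken (reactants):
    C-C: 1 × 354 = 354
    C-H: 6 × 429 = 2574
    C=C: 1 × 636 = 636
    Cl-Cl: 1 × 248 = 248
    Σ(broken) = 3812 kJ
  Bonds formed (products):
    C-C: 2 × 354 = 708
    C-Cl: 2 × 341 = 682
    C-H: 6 × 429 = 2574
    Σ(formed) = 3964 kJ
  ΔH_A = 3812 − 3964 = −152 kJ
Reaction B:
  Bonds broken (reactants):
    C≡C: 1 × 869 = 869
    C-C: 1 × 354 = 354
    C-H: 4 × 429 = 1716
    H-H: 2 × 446 = 892
    Σ(broken) = 3831 kJ
  Bonds formed (products):
    C-C: 2 × 354 = 708
    C-H: 8 × 429 = 3432
    Σ(formed) = 4140 kJ
  ΔH_B = 3831 − 4140 = −309 kJ
ΔH_A − ΔH_B = +157 kJ, so reaction B has the more negative ΔH; |ΔH_A − ΔH_B| = 157 kJ.

Reaction B, by 157 kJ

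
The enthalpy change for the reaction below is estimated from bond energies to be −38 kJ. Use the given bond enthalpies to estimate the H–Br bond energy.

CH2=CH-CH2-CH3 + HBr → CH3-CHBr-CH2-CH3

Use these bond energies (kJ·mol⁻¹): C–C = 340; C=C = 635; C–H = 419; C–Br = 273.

D(H–Br) ≈ 359 kJ/mol

Let D be the H–Br bond energy.
Σ(broken) = 2×340 + 8×419 + 1×635 + 1×D = 4667 + D
Σ(formed) = 1×273 + 3×340 + 9×419 = 5064
ΔH = Σ(broken) − Σ(formed) = (4667 + D) − (5064) = −397 + D
Setting this equal to −38 kJ gives D = 359 kJ/mol.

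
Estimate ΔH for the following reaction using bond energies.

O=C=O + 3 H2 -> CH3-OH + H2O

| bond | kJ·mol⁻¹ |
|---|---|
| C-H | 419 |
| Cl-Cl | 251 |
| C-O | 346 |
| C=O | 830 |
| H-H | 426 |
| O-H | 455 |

Bonds broken (reactants):
  C=O: 2 × 830 = 1660
  H-H: 3 × 426 = 1278
  Σ(broken) = 2938 kJ
Bonds formed (products):
  C-H: 3 × 419 = 1257
  C-O: 1 × 346 = 346
  O-H: 3 × 455 = 1365
  Σ(formed) = 2968 kJ
ΔH = Σ(broken) − Σ(formed) = 2938 − 2968 = −30 kJ

ΔH ≈ −30 kJ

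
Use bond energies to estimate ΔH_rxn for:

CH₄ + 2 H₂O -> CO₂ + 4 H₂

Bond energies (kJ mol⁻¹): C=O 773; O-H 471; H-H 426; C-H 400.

ΔH ≈ +234 kJ

Bonds broken (reactants):
  C-H: 4 × 400 = 1600
  O-H: 4 × 471 = 1884
  Σ(broken) = 3484 kJ
Bonds formed (products):
  C=O: 2 × 773 = 1546
  H-H: 4 × 426 = 1704
  Σ(formed) = 3250 kJ
ΔH = Σ(broken) − Σ(formed) = 3484 − 3250 = +234 kJ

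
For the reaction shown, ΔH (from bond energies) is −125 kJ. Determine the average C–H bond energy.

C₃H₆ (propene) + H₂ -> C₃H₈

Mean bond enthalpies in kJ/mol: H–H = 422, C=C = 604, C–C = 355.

D(C–H) ≈ 398 kJ/mol

Let D be the C–H bond energy.
Σ(broken) = 1×355 + 6×D + 1×604 + 1×422 = 1381 + 6D
Σ(formed) = 2×355 + 8×D = 710 + 8D
ΔH = Σ(broken) − Σ(formed) = (1381 + 6D) − (710 + 8D) = +671 − 2D
Setting this equal to −125 kJ gives 2D = 796, so D = 398 kJ/mol.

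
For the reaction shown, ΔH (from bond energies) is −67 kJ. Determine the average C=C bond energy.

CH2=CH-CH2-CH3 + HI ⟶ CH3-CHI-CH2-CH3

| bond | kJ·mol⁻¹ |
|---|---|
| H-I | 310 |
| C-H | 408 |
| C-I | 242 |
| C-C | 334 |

D(C=C) ≈ 607 kJ/mol

Let D be the C=C bond energy.
Σ(broken) = 2×334 + 8×408 + 1×D + 1×310 = 4242 + D
Σ(formed) = 3×334 + 9×408 + 1×242 = 4916
ΔH = Σ(broken) − Σ(formed) = (4242 + D) − (4916) = −674 + D
Setting this equal to −67 kJ gives D = 607 kJ/mol.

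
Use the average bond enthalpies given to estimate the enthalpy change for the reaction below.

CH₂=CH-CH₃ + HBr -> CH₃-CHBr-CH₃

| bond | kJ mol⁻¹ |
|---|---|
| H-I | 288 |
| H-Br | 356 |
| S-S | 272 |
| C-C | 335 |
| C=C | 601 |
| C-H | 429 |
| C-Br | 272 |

ΔH ≈ −79 kJ

Bonds broken (reactants):
  C-C: 1 × 335 = 335
  C-H: 6 × 429 = 2574
  C=C: 1 × 601 = 601
  H-Br: 1 × 356 = 356
  Σ(broken) = 3866 kJ
Bonds formed (products):
  C-Br: 1 × 272 = 272
  C-C: 2 × 335 = 670
  C-H: 7 × 429 = 3003
  Σ(formed) = 3945 kJ
ΔH = Σ(broken) − Σ(formed) = 3866 − 3945 = −79 kJ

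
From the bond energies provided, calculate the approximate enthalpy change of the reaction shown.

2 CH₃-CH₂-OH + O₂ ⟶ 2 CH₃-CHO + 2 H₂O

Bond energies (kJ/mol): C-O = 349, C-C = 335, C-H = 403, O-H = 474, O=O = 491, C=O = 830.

ΔH ≈ −613 kJ

Bonds broken (reactants):
  C-C: 2 × 335 = 670
  C-H: 10 × 403 = 4030
  C-O: 2 × 349 = 698
  O-H: 2 × 474 = 948
  O=O: 1 × 491 = 491
  Σ(broken) = 6837 kJ
Bonds formed (products):
  C-C: 2 × 335 = 670
  C-H: 8 × 403 = 3224
  C=O: 2 × 830 = 1660
  O-H: 4 × 474 = 1896
  Σ(formed) = 7450 kJ
ΔH = Σ(broken) − Σ(formed) = 6837 − 7450 = −613 kJ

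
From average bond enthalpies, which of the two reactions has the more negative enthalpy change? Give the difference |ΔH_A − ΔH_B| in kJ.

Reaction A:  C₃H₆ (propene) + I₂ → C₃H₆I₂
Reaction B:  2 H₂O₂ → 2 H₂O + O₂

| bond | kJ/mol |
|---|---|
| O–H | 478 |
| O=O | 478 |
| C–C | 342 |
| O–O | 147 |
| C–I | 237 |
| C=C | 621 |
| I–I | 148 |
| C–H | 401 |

Reaction A:
  Bonds broken (reactants):
    C–C: 1 × 342 = 342
    C–H: 6 × 401 = 2406
    C=C: 1 × 621 = 621
    I–I: 1 × 148 = 148
    Σ(broken) = 3517 kJ
  Bonds formed (products):
    C–C: 2 × 342 = 684
    C–H: 6 × 401 = 2406
    C–I: 2 × 237 = 474
    Σ(formed) = 3564 kJ
  ΔH_A = 3517 − 3564 = −47 kJ
Reaction B:
  Bonds broken (reactants):
    O–H: 4 × 478 = 1912
    O–O: 2 × 147 = 294
    Σ(broken) = 2206 kJ
  Bonds formed (products):
    O–H: 4 × 478 = 1912
    O=O: 1 × 478 = 478
    Σ(formed) = 2390 kJ
  ΔH_B = 2206 − 2390 = −184 kJ
ΔH_A − ΔH_B = +137 kJ, so reaction B has the more negative ΔH; |ΔH_A − ΔH_B| = 137 kJ.

Reaction B, by 137 kJ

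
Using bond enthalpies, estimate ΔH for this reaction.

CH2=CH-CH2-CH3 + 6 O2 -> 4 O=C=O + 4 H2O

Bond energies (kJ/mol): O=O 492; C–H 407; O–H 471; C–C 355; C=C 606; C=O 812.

ΔH ≈ −2740 kJ

Bonds broken (reactants):
  C–C: 2 × 355 = 710
  C–H: 8 × 407 = 3256
  C=C: 1 × 606 = 606
  O=O: 6 × 492 = 2952
  Σ(broken) = 7524 kJ
Bonds formed (products):
  C=O: 8 × 812 = 6496
  O–H: 8 × 471 = 3768
  Σ(formed) = 10264 kJ
ΔH = Σ(broken) − Σ(formed) = 7524 − 10264 = −2740 kJ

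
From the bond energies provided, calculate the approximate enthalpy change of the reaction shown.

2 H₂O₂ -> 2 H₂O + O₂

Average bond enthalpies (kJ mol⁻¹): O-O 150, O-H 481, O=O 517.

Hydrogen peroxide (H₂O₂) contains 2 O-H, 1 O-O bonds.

ΔH ≈ −217 kJ

Bonds broken (reactants):
  O-H: 4 × 481 = 1924
  O-O: 2 × 150 = 300
  Σ(broken) = 2224 kJ
Bonds formed (products):
  O-H: 4 × 481 = 1924
  O=O: 1 × 517 = 517
  Σ(formed) = 2441 kJ
ΔH = Σ(broken) − Σ(formed) = 2224 − 2441 = −217 kJ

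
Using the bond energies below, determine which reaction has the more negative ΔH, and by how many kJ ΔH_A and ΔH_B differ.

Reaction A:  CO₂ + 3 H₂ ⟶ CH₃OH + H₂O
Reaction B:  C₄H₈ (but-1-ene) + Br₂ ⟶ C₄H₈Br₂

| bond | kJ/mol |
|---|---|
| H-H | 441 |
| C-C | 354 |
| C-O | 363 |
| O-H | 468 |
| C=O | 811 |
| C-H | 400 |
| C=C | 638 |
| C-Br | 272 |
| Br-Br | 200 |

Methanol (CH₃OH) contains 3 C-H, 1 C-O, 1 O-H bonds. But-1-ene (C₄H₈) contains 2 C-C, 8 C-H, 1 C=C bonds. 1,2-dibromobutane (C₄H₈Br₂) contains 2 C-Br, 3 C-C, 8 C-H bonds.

Reaction A:
  Bonds broken (reactants):
    C=O: 2 × 811 = 1622
    H-H: 3 × 441 = 1323
    Σ(broken) = 2945 kJ
  Bonds formed (products):
    C-H: 3 × 400 = 1200
    C-O: 1 × 363 = 363
    O-H: 3 × 468 = 1404
    Σ(formed) = 2967 kJ
  ΔH_A = 2945 − 2967 = −22 kJ
Reaction B:
  Bonds broken (reactants):
    Br-Br: 1 × 200 = 200
    C-C: 2 × 354 = 708
    C-H: 8 × 400 = 3200
    C=C: 1 × 638 = 638
    Σ(broken) = 4746 kJ
  Bonds formed (products):
    C-Br: 2 × 272 = 544
    C-C: 3 × 354 = 1062
    C-H: 8 × 400 = 3200
    Σ(formed) = 4806 kJ
  ΔH_B = 4746 − 4806 = −60 kJ
ΔH_A − ΔH_B = +38 kJ, so reaction B has the more negative ΔH; |ΔH_A − ΔH_B| = 38 kJ.

Reaction B, by 38 kJ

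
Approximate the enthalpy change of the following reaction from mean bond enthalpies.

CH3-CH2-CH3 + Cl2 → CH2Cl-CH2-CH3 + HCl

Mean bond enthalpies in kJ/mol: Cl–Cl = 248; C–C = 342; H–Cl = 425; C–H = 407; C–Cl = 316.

Bonds broken (reactants):
  C–C: 2 × 342 = 684
  C–H: 8 × 407 = 3256
  Cl–Cl: 1 × 248 = 248
  Σ(broken) = 4188 kJ
Bonds formed (products):
  C–C: 2 × 342 = 684
  C–Cl: 1 × 316 = 316
  C–H: 7 × 407 = 2849
  H–Cl: 1 × 425 = 425
  Σ(formed) = 4274 kJ
ΔH = Σ(broken) − Σ(formed) = 4188 − 4274 = −86 kJ

ΔH ≈ −86 kJ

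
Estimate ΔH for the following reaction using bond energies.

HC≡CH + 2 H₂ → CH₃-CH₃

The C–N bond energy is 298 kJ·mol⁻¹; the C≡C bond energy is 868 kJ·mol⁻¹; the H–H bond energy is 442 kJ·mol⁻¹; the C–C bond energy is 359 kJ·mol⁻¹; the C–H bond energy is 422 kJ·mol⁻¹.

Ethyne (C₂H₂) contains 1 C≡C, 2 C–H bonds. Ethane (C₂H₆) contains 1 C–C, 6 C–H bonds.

ΔH ≈ −295 kJ

Bonds broken (reactants):
  C≡C: 1 × 868 = 868
  C–H: 2 × 422 = 844
  H–H: 2 × 442 = 884
  Σ(broken) = 2596 kJ
Bonds formed (products):
  C–C: 1 × 359 = 359
  C–H: 6 × 422 = 2532
  Σ(formed) = 2891 kJ
ΔH = Σ(broken) − Σ(formed) = 2596 − 2891 = −295 kJ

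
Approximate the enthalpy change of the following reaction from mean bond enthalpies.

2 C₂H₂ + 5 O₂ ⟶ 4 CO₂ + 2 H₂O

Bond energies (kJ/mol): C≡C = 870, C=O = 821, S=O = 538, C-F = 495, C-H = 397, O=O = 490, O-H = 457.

ΔH ≈ −2618 kJ

Bonds broken (reactants):
  C≡C: 2 × 870 = 1740
  C-H: 4 × 397 = 1588
  O=O: 5 × 490 = 2450
  Σ(broken) = 5778 kJ
Bonds formed (products):
  C=O: 8 × 821 = 6568
  O-H: 4 × 457 = 1828
  Σ(formed) = 8396 kJ
ΔH = Σ(broken) − Σ(formed) = 5778 − 8396 = −2618 kJ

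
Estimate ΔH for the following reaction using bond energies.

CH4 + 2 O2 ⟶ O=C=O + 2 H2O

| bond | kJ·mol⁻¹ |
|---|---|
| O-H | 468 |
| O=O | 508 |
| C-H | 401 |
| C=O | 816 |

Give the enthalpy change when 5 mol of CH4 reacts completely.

ΔH = −4420 kJ

Bonds broken (reactants):
  C-H: 4 × 401 = 1604
  O=O: 2 × 508 = 1016
  Σ(broken) = 2620 kJ
Bonds formed (products):
  C=O: 2 × 816 = 1632
  O-H: 4 × 468 = 1872
  Σ(formed) = 3504 kJ
ΔH = Σ(broken) − Σ(formed) = 2620 − 3504 = −884 kJ
For 5× the reaction as written: 5 × (−884) = −4420 kJ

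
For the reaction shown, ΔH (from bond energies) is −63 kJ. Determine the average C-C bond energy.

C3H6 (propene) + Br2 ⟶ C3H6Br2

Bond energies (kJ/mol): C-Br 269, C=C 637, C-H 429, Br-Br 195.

D(C-C) ≈ 357 kJ/mol

Let D be the C-C bond energy.
Σ(broken) = 1×195 + 1×D + 6×429 + 1×637 = 3406 + D
Σ(formed) = 2×269 + 2×D + 6×429 = 3112 + 2D
ΔH = Σ(broken) − Σ(formed) = (3406 + D) − (3112 + 2D) = +294 − D
Setting this equal to −63 kJ gives D = 357 kJ/mol.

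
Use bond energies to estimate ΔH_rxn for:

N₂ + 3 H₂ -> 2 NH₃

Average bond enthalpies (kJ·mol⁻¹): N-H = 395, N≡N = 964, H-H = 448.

Bonds broken (reactants):
  H-H: 3 × 448 = 1344
  N≡N: 1 × 964 = 964
  Σ(broken) = 2308 kJ
Bonds formed (products):
  N-H: 6 × 395 = 2370
  Σ(formed) = 2370 kJ
ΔH = Σ(broken) − Σ(formed) = 2308 − 2370 = −62 kJ

ΔH ≈ −62 kJ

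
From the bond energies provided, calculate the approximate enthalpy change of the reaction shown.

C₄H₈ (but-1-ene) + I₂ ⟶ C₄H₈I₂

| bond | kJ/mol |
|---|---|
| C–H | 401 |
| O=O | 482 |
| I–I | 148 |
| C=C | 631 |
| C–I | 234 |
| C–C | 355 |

Bonds broken (reactants):
  C–C: 2 × 355 = 710
  C–H: 8 × 401 = 3208
  C=C: 1 × 631 = 631
  I–I: 1 × 148 = 148
  Σ(broken) = 4697 kJ
Bonds formed (products):
  C–C: 3 × 355 = 1065
  C–H: 8 × 401 = 3208
  C–I: 2 × 234 = 468
  Σ(formed) = 4741 kJ
ΔH = Σ(broken) − Σ(formed) = 4697 − 4741 = −44 kJ

ΔH ≈ −44 kJ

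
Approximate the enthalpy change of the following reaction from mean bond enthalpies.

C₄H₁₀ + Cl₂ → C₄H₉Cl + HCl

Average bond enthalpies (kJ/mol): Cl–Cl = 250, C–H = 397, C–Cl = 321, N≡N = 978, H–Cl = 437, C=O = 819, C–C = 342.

Bonds broken (reactants):
  C–C: 3 × 342 = 1026
  C–H: 10 × 397 = 3970
  Cl–Cl: 1 × 250 = 250
  Σ(broken) = 5246 kJ
Bonds formed (products):
  C–C: 3 × 342 = 1026
  C–Cl: 1 × 321 = 321
  C–H: 9 × 397 = 3573
  H–Cl: 1 × 437 = 437
  Σ(formed) = 5357 kJ
ΔH = Σ(broken) − Σ(formed) = 5246 − 5357 = −111 kJ

ΔH ≈ −111 kJ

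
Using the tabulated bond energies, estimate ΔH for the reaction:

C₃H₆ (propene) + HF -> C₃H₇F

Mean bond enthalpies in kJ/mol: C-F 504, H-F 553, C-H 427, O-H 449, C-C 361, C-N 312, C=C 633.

ΔH ≈ −106 kJ

Bonds broken (reactants):
  C-C: 1 × 361 = 361
  C-H: 6 × 427 = 2562
  C=C: 1 × 633 = 633
  H-F: 1 × 553 = 553
  Σ(broken) = 4109 kJ
Bonds formed (products):
  C-C: 2 × 361 = 722
  C-F: 1 × 504 = 504
  C-H: 7 × 427 = 2989
  Σ(formed) = 4215 kJ
ΔH = Σ(broken) − Σ(formed) = 4109 − 4215 = −106 kJ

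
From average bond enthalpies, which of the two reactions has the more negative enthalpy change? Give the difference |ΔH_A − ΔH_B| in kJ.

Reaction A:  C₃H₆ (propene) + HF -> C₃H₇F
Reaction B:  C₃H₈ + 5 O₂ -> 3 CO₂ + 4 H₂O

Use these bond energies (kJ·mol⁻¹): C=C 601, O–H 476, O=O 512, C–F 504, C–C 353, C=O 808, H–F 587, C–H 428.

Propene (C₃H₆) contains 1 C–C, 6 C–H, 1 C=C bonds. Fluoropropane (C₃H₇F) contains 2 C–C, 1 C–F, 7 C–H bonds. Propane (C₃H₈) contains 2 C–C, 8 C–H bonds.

Reaction A:
  Bonds broken (reactants):
    C–C: 1 × 353 = 353
    C–H: 6 × 428 = 2568
    C=C: 1 × 601 = 601
    H–F: 1 × 587 = 587
    Σ(broken) = 4109 kJ
  Bonds formed (products):
    C–C: 2 × 353 = 706
    C–F: 1 × 504 = 504
    C–H: 7 × 428 = 2996
    Σ(formed) = 4206 kJ
  ΔH_A = 4109 − 4206 = −97 kJ
Reaction B:
  Bonds broken (reactants):
    C–C: 2 × 353 = 706
    C–H: 8 × 428 = 3424
    O=O: 5 × 512 = 2560
    Σ(broken) = 6690 kJ
  Bonds formed (products):
    C=O: 6 × 808 = 4848
    O–H: 8 × 476 = 3808
    Σ(formed) = 8656 kJ
  ΔH_B = 6690 − 8656 = −1966 kJ
ΔH_A − ΔH_B = +1869 kJ, so reaction B has the more negative ΔH; |ΔH_A − ΔH_B| = 1869 kJ.

Reaction B, by 1869 kJ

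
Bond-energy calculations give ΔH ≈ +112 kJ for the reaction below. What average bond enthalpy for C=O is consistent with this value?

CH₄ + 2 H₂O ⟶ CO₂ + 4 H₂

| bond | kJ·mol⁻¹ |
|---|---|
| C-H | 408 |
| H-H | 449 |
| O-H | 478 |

D(C=O) ≈ 818 kJ/mol

Let D be the C=O bond energy.
Σ(broken) = 4×408 + 4×478 = 3544
Σ(formed) = 2×D + 4×449 = 1796 + 2D
ΔH = Σ(broken) − Σ(formed) = (3544) − (1796 + 2D) = +1748 − 2D
Setting this equal to +112 kJ gives 2D = 1636, so D = 818 kJ/mol.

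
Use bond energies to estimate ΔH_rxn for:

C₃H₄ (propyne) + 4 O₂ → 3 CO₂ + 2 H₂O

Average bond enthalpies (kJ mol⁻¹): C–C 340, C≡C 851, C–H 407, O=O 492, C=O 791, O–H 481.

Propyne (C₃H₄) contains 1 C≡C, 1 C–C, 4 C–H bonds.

ΔH ≈ −1883 kJ

Bonds broken (reactants):
  C≡C: 1 × 851 = 851
  C–C: 1 × 340 = 340
  C–H: 4 × 407 = 1628
  O=O: 4 × 492 = 1968
  Σ(broken) = 4787 kJ
Bonds formed (products):
  C=O: 6 × 791 = 4746
  O–H: 4 × 481 = 1924
  Σ(formed) = 6670 kJ
ΔH = Σ(broken) − Σ(formed) = 4787 − 6670 = −1883 kJ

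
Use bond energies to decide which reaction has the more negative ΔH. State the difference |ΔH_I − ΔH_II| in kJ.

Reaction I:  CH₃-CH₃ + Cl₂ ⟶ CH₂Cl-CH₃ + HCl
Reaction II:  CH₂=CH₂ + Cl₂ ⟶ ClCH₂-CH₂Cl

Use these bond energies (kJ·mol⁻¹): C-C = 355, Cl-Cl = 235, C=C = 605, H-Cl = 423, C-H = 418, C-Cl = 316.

Reaction I:
  Bonds broken (reactants):
    C-C: 1 × 355 = 355
    C-H: 6 × 418 = 2508
    Cl-Cl: 1 × 235 = 235
    Σ(broken) = 3098 kJ
  Bonds formed (products):
    C-C: 1 × 355 = 355
    C-Cl: 1 × 316 = 316
    C-H: 5 × 418 = 2090
    H-Cl: 1 × 423 = 423
    Σ(formed) = 3184 kJ
  ΔH_I = 3098 − 3184 = −86 kJ
Reaction II:
  Bonds broken (reactants):
    C-H: 4 × 418 = 1672
    C=C: 1 × 605 = 605
    Cl-Cl: 1 × 235 = 235
    Σ(broken) = 2512 kJ
  Bonds formed (products):
    C-C: 1 × 355 = 355
    C-Cl: 2 × 316 = 632
    C-H: 4 × 418 = 1672
    Σ(formed) = 2659 kJ
  ΔH_II = 2512 − 2659 = −147 kJ
ΔH_I − ΔH_II = +61 kJ, so reaction II has the more negative ΔH; |ΔH_I − ΔH_II| = 61 kJ.

Reaction II, by 61 kJ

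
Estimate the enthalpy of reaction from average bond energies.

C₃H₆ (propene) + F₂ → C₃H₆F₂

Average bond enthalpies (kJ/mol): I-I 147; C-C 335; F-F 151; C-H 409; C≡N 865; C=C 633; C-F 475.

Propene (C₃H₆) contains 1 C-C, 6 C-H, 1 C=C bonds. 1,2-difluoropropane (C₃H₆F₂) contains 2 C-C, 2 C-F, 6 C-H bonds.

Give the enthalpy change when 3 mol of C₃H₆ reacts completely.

ΔH = −1503 kJ

Bonds broken (reactants):
  C-C: 1 × 335 = 335
  C-H: 6 × 409 = 2454
  C=C: 1 × 633 = 633
  F-F: 1 × 151 = 151
  Σ(broken) = 3573 kJ
Bonds formed (products):
  C-C: 2 × 335 = 670
  C-F: 2 × 475 = 950
  C-H: 6 × 409 = 2454
  Σ(formed) = 4074 kJ
ΔH = Σ(broken) − Σ(formed) = 3573 − 4074 = −501 kJ
For 3× the reaction as written: 3 × (−501) = −1503 kJ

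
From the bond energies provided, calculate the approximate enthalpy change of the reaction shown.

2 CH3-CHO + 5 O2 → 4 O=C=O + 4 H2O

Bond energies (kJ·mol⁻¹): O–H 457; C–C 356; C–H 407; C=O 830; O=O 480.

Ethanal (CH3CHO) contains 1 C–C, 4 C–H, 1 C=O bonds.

Bonds broken (reactants):
  C–C: 2 × 356 = 712
  C–H: 8 × 407 = 3256
  C=O: 2 × 830 = 1660
  O=O: 5 × 480 = 2400
  Σ(broken) = 8028 kJ
Bonds formed (products):
  C=O: 8 × 830 = 6640
  O–H: 8 × 457 = 3656
  Σ(formed) = 10296 kJ
ΔH = Σ(broken) − Σ(formed) = 8028 − 10296 = −2268 kJ

ΔH ≈ −2268 kJ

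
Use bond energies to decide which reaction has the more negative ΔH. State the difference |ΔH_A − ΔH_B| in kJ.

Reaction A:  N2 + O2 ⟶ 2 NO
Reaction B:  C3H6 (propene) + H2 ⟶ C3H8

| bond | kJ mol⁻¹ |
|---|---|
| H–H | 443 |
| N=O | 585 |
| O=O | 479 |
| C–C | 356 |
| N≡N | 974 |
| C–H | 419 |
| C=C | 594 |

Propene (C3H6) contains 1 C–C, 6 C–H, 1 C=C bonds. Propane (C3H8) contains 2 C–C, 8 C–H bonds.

Reaction A:
  Bonds broken (reactants):
    N≡N: 1 × 974 = 974
    O=O: 1 × 479 = 479
    Σ(broken) = 1453 kJ
  Bonds formed (products):
    N=O: 2 × 585 = 1170
    Σ(formed) = 1170 kJ
  ΔH_A = 1453 − 1170 = +283 kJ
Reaction B:
  Bonds broken (reactants):
    C–C: 1 × 356 = 356
    C–H: 6 × 419 = 2514
    C=C: 1 × 594 = 594
    H–H: 1 × 443 = 443
    Σ(broken) = 3907 kJ
  Bonds formed (products):
    C–C: 2 × 356 = 712
    C–H: 8 × 419 = 3352
    Σ(formed) = 4064 kJ
  ΔH_B = 3907 − 4064 = −157 kJ
ΔH_A − ΔH_B = +440 kJ, so reaction B has the more negative ΔH; |ΔH_A − ΔH_B| = 440 kJ.

Reaction B, by 440 kJ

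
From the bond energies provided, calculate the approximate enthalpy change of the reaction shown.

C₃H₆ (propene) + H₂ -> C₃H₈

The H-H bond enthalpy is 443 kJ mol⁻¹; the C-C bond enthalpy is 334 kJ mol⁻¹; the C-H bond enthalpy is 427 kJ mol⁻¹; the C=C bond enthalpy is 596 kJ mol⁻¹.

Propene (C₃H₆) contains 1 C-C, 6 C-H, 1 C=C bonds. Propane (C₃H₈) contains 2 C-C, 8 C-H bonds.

ΔH ≈ −149 kJ

Bonds broken (reactants):
  C-C: 1 × 334 = 334
  C-H: 6 × 427 = 2562
  C=C: 1 × 596 = 596
  H-H: 1 × 443 = 443
  Σ(broken) = 3935 kJ
Bonds formed (products):
  C-C: 2 × 334 = 668
  C-H: 8 × 427 = 3416
  Σ(formed) = 4084 kJ
ΔH = Σ(broken) − Σ(formed) = 3935 − 4084 = −149 kJ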